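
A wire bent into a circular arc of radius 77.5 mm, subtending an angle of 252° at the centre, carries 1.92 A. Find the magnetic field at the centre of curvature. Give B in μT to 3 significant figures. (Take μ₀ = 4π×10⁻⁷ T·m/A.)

The Biot–Savart field of a circular arc at its centre is B = μ₀Iφ/(4πR), with φ = 4.398 rad.
B = (4π×10⁻⁷ × 1.92 × 4.398) / (4π × 0.0775) = 1.09×10⁻⁵ T.

B ≈ 10.9 μT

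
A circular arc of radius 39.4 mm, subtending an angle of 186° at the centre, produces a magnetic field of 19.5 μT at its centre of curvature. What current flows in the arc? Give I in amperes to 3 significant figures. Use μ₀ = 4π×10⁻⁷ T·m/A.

For a circular arc, B = μ₀Iφ/(4πR) with φ in radians; here φ = 3.246 rad.
So I = 4πRB/(μ₀φ) = 4π × 0.0394 × 1.95×10⁻⁵ / (4π×10⁻⁷ × 3.246) = 2.37 A.

I ≈ 2.37 A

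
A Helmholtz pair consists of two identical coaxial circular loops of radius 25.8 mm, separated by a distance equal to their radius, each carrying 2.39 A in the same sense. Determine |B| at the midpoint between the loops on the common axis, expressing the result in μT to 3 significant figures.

B ≈ 83.3 μT

Each loop contributes B = μ₀IR²/[2(R²+z²)^(3/2)] on the axis, with z measured from that loop.
Loop 1 (z = 0.0129 m): B₁ = 4.16×10⁻⁵ T. Loop 2 (z = 0.0129 m): B₂ = 4.16×10⁻⁵ T.
The fields add: B = B₁ + B₂ = 8.33×10⁻⁵ T.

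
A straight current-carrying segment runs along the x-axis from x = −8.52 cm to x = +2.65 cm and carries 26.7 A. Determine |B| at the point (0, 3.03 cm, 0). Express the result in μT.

B ≈ 141 μT

For a finite straight segment, B = (μ₀I/4πd)(sinθ₁ + sinθ₂), where θ₁, θ₂ are the angles from the perpendicular to each end.
The perpendicular distance is d = 0.0303 m; the end-offsets along the wire are a = 0.0852 m and b = 0.0265 m.
sinθ₁ = 0.0852/√(0.0852²+0.0303²) = 0.9422; sinθ₂ = 0.0265/√(0.0265²+0.0303²) = 0.6583.
B = (4π×10⁻⁷ × 26.7) / (4π × 0.0303) × (0.9422 + 0.6583) = 1.41×10⁻⁴ T.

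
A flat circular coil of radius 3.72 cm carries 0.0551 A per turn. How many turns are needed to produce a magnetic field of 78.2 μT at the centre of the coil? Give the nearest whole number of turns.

For an N-turn coil, B = Nμ₀I/(2R). A single turn gives B₁ = 9.31×10⁻⁷ T with R = 0.0372 m.
N = B/B₁ = 7.82×10⁻⁵ / 9.31×10⁻⁷ = 84.03.

N = 84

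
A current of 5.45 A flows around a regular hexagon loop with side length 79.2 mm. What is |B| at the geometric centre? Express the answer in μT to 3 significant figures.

Each side is a finite straight segment at perpendicular distance d = a/(2 tan(π/6)) = 0.06859 m from the centre, with end-angles ±π/6.
One side contributes B₁ = (μ₀I/4πd)·2 sin(π/6) = 7.95×10⁻⁶ T.
All 6 sides add in the same direction: B = 6 × 7.95×10⁻⁶ = 4.77×10⁻⁵ T.

B ≈ 47.7 μT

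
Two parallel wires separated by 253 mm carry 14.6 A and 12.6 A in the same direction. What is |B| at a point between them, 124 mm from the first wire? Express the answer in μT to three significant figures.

Each long wire gives B = μ₀I/(2πd). Distances are d₁ = 0.124 m and d₂ = 0.129 m.
B₁ = 2.35×10⁻⁵ T, B₂ = 1.95×10⁻⁵ T.
Between parallel currents the two contributions point in opposite directions, so they subtract. B = |B₁ − B₂| = |2.35×10⁻⁵ − 1.95×10⁻⁵| = 4.01×10⁻⁶ T.

B ≈ 4.01 μT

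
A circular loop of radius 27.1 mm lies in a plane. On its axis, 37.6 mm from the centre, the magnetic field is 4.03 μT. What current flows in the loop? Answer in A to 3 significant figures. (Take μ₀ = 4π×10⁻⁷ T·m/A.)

On the axis of a loop, B = μ₀IR²/[2(R²+z²)^(3/2)], so I = 2B(R²+z²)^(3/2)/(μ₀R²).
R² + z² = 0.0007344 + 0.001414 = 0.002148 m²; raised to 3/2 gives 9.96×10⁻⁵ m³.
I = 2 × 4.03×10⁻⁶ × 9.96×10⁻⁵ / (1.26×10⁻⁶ × 0.0007344) = 0.870 A.

I ≈ 0.870 A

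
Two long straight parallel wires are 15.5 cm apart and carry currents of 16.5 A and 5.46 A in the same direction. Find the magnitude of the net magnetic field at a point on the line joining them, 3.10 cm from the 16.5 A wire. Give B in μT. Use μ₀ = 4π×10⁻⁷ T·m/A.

Each long wire gives B = μ₀I/(2πd). Distances are d₁ = 0.031 m and d₂ = 0.124 m.
B₁ = 1.06×10⁻⁴ T, B₂ = 8.81×10⁻⁶ T.
Between parallel currents the two contributions point in opposite directions, so they subtract. B = |B₁ − B₂| = |1.06×10⁻⁴ − 8.81×10⁻⁶| = 9.76×10⁻⁵ T.

B ≈ 97.6 μT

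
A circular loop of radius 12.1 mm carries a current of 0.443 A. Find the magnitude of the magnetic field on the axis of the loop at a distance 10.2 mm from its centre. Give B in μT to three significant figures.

On the axis of a circular loop, B = μ₀IR² / [2(R²+z²)^(3/2)].
R² + z² = (0.0121)² + (0.0102)² = 0.0002504 m², and (R²+z²)^(3/2) = 3.96×10⁻⁶ m³.
B = (4π×10⁻⁷ × 0.443 × 0.0001464) / (2 × 3.96×10⁻⁶) = 1.03×10⁻⁵ T.

B ≈ 10.3 μT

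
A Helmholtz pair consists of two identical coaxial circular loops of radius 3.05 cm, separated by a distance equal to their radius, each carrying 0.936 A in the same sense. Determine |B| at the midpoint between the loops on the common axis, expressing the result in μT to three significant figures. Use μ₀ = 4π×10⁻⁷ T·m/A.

Each loop contributes B = μ₀IR²/[2(R²+z²)^(3/2)] on the axis, with z measured from that loop.
Loop 1 (z = 0.01525 m): B₁ = 1.38×10⁻⁵ T. Loop 2 (z = 0.01525 m): B₂ = 1.38×10⁻⁵ T.
The fields add: B = B₁ + B₂ = 2.76×10⁻⁵ T.

B ≈ 27.6 μT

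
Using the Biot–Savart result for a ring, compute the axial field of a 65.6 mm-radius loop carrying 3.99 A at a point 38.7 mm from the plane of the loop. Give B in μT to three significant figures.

On the axis of a circular loop, B = μ₀IR² / [2(R²+z²)^(3/2)].
R² + z² = (0.0656)² + (0.0387)² = 0.005801 m², and (R²+z²)^(3/2) = 4.42×10⁻⁴ m³.
B = (4π×10⁻⁷ × 3.99 × 0.004303) / (2 × 4.42×10⁻⁴) = 2.44×10⁻⁵ T.

B ≈ 24.4 μT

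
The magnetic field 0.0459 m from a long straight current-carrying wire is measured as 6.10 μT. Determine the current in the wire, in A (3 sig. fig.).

For a long straight wire B = μ₀I/(2πd), so I = 2πdB/μ₀.
I = 2π × 0.0459 × 6.10×10⁻⁶ / (4π×10⁻⁷) = 1.40 A.

I ≈ 1.40 A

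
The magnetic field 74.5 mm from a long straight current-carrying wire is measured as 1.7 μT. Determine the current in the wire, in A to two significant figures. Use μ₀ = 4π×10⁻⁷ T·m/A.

I ≈ 0.63 A

For a long straight wire B = μ₀I/(2πd), so I = 2πdB/μ₀.
I = 2π × 0.0745 × 1.70×10⁻⁶ / (4π×10⁻⁷) = 0.633 A.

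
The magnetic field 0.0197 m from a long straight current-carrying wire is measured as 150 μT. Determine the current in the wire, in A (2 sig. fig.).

For a long straight wire B = μ₀I/(2πd), so I = 2πdB/μ₀.
I = 2π × 0.0197 × 1.50×10⁻⁴ / (4π×10⁻⁷) = 14.8 A.

I ≈ 15 A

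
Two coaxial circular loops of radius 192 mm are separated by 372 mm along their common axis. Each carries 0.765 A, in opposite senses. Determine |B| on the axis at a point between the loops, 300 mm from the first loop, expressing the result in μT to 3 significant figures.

B ≈ 1.66 μT

Each loop contributes B = μ₀IR²/[2(R²+z²)^(3/2)] on the axis, with z measured from that loop.
Loop 1 (z = 0.3 m): B₁ = 3.92×10⁻⁷ T. Loop 2 (z = 0.072 m): B₂ = 2.06×10⁻⁶ T.
The fields oppose: B = |B₁ − B₂| = 1.66×10⁻⁶ T.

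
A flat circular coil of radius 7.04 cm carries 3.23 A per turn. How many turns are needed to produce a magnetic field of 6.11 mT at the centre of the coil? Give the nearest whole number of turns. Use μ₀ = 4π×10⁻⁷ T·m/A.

N = 212

For an N-turn coil, B = Nμ₀I/(2R). A single turn gives B₁ = 2.88×10⁻⁵ T with R = 0.0704 m.
N = B/B₁ = 6.11×10⁻³ / 2.88×10⁻⁵ = 211.95.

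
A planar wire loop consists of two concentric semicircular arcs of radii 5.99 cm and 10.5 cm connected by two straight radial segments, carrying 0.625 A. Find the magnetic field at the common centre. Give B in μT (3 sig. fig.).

The radial connectors point toward the centre, so dl × r̂ = 0 and they contribute nothing.
Each semicircle gives μ₀I/(4R): inner arc 3.28×10⁻⁶ T, outer arc 1.87×10⁻⁶ T.
The two arcs carry current in opposite angular senses, so their fields oppose: B = |3.28×10⁻⁶ − 1.87×10⁻⁶| = 1.41×10⁻⁶ T.

B ≈ 1.41 μT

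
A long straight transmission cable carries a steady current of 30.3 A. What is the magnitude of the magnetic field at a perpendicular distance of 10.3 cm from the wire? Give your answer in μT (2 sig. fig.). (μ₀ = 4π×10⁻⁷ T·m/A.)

B ≈ 59 μT

For an infinitely long straight wire, B = μ₀I/(2πd).
B = (4π×10⁻⁷ × 30.3) / (2π × 0.103) = 5.88×10⁻⁵ T.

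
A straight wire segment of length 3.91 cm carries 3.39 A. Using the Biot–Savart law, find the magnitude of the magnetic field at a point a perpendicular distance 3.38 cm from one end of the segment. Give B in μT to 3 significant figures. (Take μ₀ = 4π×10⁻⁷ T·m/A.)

B ≈ 7.59 μT

For a finite straight segment, B = (μ₀I/4πd)(sinθ₁ + sinθ₂), where θ₁, θ₂ are the angles from the perpendicular to each end.
The perpendicular foot is at one end, so the two end-offsets along the wire are 0 and L = 0.0391 m.
sinθ₁ = 0/√(0²+0.0338²) = 0.0000; sinθ₂ = 0.0391/√(0.0391²+0.0338²) = 0.7565.
B = (4π×10⁻⁷ × 3.39) / (4π × 0.0338) × (0.0000 + 0.7565) = 7.59×10⁻⁶ T.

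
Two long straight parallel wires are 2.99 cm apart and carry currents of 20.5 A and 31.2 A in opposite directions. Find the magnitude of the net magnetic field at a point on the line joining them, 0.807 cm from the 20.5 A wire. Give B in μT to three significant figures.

Each long wire gives B = μ₀I/(2πd). Distances are d₁ = 0.00807 m and d₂ = 0.02183 m.
B₁ = 5.08×10⁻⁴ T, B₂ = 2.86×10⁻⁴ T.
Between antiparallel currents both contributions point the same way, so they add. B = B₁ + B₂ = 5.08×10⁻⁴ + 2.86×10⁻⁴ = 7.94×10⁻⁴ T.

B ≈ 794 μT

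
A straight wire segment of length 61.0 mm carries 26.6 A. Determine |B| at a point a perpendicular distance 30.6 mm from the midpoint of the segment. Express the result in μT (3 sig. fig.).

B ≈ 123 μT

For a finite straight segment, B = (μ₀I/4πd)(sinθ₁ + sinθ₂), where θ₁, θ₂ are the angles from the perpendicular to each end.
The perpendicular from the point meets the wire at its midpoint, so each end is L/2 = 0.0305 m away along the wire.
sinθ₁ = 0.0305/√(0.0305²+0.0306²) = 0.7059; sinθ₂ = 0.0305/√(0.0305²+0.0306²) = 0.7059.
B = (4π×10⁻⁷ × 26.6) / (4π × 0.0306) × (0.7059 + 0.7059) = 1.23×10⁻⁴ T.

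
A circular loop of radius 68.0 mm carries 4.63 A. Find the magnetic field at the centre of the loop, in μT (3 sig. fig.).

B ≈ 42.8 μT

At the centre of a circular loop the Biot–Savart law gives B = μ₀I/(2R).
B = (4π×10⁻⁷ × 4.63) / (2 × 0.068) = 4.28×10⁻⁵ T.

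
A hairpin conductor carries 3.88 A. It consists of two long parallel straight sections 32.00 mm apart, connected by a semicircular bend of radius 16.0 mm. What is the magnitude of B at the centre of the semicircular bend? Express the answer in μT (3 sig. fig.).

B ≈ 125 μT

The semicircular arc contributes B_arc = μ₀I·π/(4πR) = μ₀I/(4R) = 7.62×10⁻⁵ T.
Each semi-infinite lead is at perpendicular distance R = 0.016 m from the centre, with the perpendicular foot at its near end, so it contributes μ₀I/(4πR); both point the same way, together 4.85×10⁻⁵ T.
Arc and leads all point the same direction: B = 7.62×10⁻⁵ + 4.85×10⁻⁵ = 1.25×10⁻⁴ T.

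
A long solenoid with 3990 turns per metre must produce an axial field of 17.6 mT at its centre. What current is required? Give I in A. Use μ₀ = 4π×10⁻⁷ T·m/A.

Inside a long solenoid B = μ₀nI with n = 3990 m⁻¹, so I = B/(μ₀n).
I = 1.76×10⁻² / (4π×10⁻⁷ × 3990) = 3.51 A.

I ≈ 3.51 A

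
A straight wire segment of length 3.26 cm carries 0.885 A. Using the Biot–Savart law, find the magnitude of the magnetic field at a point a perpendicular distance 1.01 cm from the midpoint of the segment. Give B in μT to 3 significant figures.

For a finite straight segment, B = (μ₀I/4πd)(sinθ₁ + sinθ₂), where θ₁, θ₂ are the angles from the perpendicular to each end.
The perpendicular from the point meets the wire at its midpoint, so each end is L/2 = 0.0163 m away along the wire.
sinθ₁ = 0.0163/√(0.0163²+0.0101²) = 0.8500; sinθ₂ = 0.0163/√(0.0163²+0.0101²) = 0.8500.
B = (4π×10⁻⁷ × 0.885) / (4π × 0.0101) × (0.8500 + 0.8500) = 1.49×10⁻⁵ T.

B ≈ 14.9 μT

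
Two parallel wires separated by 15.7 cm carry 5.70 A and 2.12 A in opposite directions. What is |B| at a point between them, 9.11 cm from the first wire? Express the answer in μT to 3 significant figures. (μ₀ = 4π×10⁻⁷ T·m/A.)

Each long wire gives B = μ₀I/(2πd). Distances are d₁ = 0.0911 m and d₂ = 0.0659 m.
B₁ = 1.25×10⁻⁵ T, B₂ = 6.43×10⁻⁶ T.
Between antiparallel currents both contributions point the same way, so they add. B = B₁ + B₂ = 1.25×10⁻⁵ + 6.43×10⁻⁶ = 1.89×10⁻⁵ T.

B ≈ 18.9 μT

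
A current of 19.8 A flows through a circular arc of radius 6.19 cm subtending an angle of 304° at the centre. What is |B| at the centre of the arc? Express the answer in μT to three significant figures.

B ≈ 170 μT

The Biot–Savart field of a circular arc at its centre is B = μ₀Iφ/(4πR), with φ = 5.306 rad.
B = (4π×10⁻⁷ × 19.8 × 5.306) / (4π × 0.0619) = 1.70×10⁻⁴ T.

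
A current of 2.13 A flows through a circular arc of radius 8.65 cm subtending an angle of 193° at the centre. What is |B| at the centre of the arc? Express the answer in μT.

B ≈ 8.29 μT

The Biot–Savart field of a circular arc at its centre is B = μ₀Iφ/(4πR), with φ = 3.368 rad.
B = (4π×10⁻⁷ × 2.13 × 3.368) / (4π × 0.0865) = 8.29×10⁻⁶ T.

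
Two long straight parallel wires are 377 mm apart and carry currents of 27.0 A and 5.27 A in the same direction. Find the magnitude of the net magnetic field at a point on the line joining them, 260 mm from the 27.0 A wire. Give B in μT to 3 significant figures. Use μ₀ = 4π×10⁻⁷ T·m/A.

B ≈ 11.8 μT

Each long wire gives B = μ₀I/(2πd). Distances are d₁ = 0.26 m and d₂ = 0.117 m.
B₁ = 2.08×10⁻⁵ T, B₂ = 9.01×10⁻⁶ T.
Between parallel currents the two contributions point in opposite directions, so they subtract. B = |B₁ − B₂| = |2.08×10⁻⁵ − 9.01×10⁻⁶| = 1.18×10⁻⁵ T.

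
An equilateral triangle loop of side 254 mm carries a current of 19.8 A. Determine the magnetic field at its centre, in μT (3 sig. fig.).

Each side is a finite straight segment at perpendicular distance d = a/(2 tan(π/3)) = 0.07332 m from the centre, with end-angles ±π/3.
One side contributes B₁ = (μ₀I/4πd)·2 sin(π/3) = 4.68×10⁻⁵ T.
All 3 sides add in the same direction: B = 3 × 4.68×10⁻⁵ = 1.40×10⁻⁴ T.

B ≈ 140 μT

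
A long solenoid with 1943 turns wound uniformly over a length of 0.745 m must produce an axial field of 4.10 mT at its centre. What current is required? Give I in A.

Inside a long solenoid B = μ₀nI with n = 2608 m⁻¹, so I = B/(μ₀n).
I = 4.10×10⁻³ / (4π×10⁻⁷ × 2608) = 1.25 A.

I ≈ 1.25 A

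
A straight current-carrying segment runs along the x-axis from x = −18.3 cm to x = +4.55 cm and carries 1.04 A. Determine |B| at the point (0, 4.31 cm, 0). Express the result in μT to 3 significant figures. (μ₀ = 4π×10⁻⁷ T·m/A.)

B ≈ 4.10 μT

For a finite straight segment, B = (μ₀I/4πd)(sinθ₁ + sinθ₂), where θ₁, θ₂ are the angles from the perpendicular to each end.
The perpendicular distance is d = 0.0431 m; the end-offsets along the wire are a = 0.183 m and b = 0.0455 m.
sinθ₁ = 0.183/√(0.183²+0.0431²) = 0.9734; sinθ₂ = 0.0455/√(0.0455²+0.0431²) = 0.7260.
B = (4π×10⁻⁷ × 1.04) / (4π × 0.0431) × (0.9734 + 0.7260) = 4.10×10⁻⁶ T.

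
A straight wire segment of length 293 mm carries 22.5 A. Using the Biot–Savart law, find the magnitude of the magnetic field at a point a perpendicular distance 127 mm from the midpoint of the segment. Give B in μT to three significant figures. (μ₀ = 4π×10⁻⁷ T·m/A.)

B ≈ 26.8 μT

For a finite straight segment, B = (μ₀I/4πd)(sinθ₁ + sinθ₂), where θ₁, θ₂ are the angles from the perpendicular to each end.
The perpendicular from the point meets the wire at its midpoint, so each end is L/2 = 0.1465 m away along the wire.
sinθ₁ = 0.1465/√(0.1465²+0.127²) = 0.7556; sinθ₂ = 0.1465/√(0.1465²+0.127²) = 0.7556.
B = (4π×10⁻⁷ × 22.5) / (4π × 0.127) × (0.7556 + 0.7556) = 2.68×10⁻⁵ T.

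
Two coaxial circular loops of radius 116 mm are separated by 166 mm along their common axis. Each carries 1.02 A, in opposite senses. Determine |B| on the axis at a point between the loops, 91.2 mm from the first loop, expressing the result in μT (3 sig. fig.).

B ≈ 0.595 μT

Each loop contributes B = μ₀IR²/[2(R²+z²)^(3/2)] on the axis, with z measured from that loop.
Loop 1 (z = 0.0912 m): B₁ = 2.68×10⁻⁶ T. Loop 2 (z = 0.0748 m): B₂ = 3.28×10⁻⁶ T.
The fields oppose: B = |B₁ − B₂| = 5.95×10⁻⁷ T.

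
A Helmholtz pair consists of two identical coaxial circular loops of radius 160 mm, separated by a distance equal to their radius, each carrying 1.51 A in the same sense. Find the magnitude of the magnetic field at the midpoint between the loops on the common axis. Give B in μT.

B ≈ 8.49 μT

Each loop contributes B = μ₀IR²/[2(R²+z²)^(3/2)] on the axis, with z measured from that loop.
Loop 1 (z = 0.08 m): B₁ = 4.24×10⁻⁶ T. Loop 2 (z = 0.08 m): B₂ = 4.24×10⁻⁶ T.
The fields add: B = B₁ + B₂ = 8.49×10⁻⁶ T.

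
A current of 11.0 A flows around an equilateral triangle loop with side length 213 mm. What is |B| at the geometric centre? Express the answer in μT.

Each side is a finite straight segment at perpendicular distance d = a/(2 tan(π/3)) = 0.06149 m from the centre, with end-angles ±π/3.
One side contributes B₁ = (μ₀I/4πd)·2 sin(π/3) = 3.10×10⁻⁵ T.
All 3 sides add in the same direction: B = 3 × 3.10×10⁻⁵ = 9.30×10⁻⁵ T.

B ≈ 93.0 μT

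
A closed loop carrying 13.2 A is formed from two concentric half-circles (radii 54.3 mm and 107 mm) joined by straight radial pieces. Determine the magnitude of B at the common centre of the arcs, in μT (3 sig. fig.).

The radial connectors point toward the centre, so dl × r̂ = 0 and they contribute nothing.
Each semicircle gives μ₀I/(4R): inner arc 7.64×10⁻⁵ T, outer arc 3.88×10⁻⁵ T.
The two arcs carry current in opposite angular senses, so their fields oppose: B = |7.64×10⁻⁵ − 3.88×10⁻⁵| = 3.76×10⁻⁵ T.

B ≈ 37.6 μT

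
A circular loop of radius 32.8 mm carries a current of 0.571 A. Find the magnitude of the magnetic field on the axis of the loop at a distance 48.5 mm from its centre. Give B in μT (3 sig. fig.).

B ≈ 1.92 μT

On the axis of a circular loop, B = μ₀IR² / [2(R²+z²)^(3/2)].
R² + z² = (0.0328)² + (0.0485)² = 0.003428 m², and (R²+z²)^(3/2) = 2.01×10⁻⁴ m³.
B = (4π×10⁻⁷ × 0.571 × 0.001076) / (2 × 2.01×10⁻⁴) = 1.92×10⁻⁶ T.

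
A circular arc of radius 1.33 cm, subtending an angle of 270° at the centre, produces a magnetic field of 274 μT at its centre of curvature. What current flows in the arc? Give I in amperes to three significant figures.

For a circular arc, B = μ₀Iφ/(4πR) with φ in radians; here φ = 4.712 rad.
So I = 4πRB/(μ₀φ) = 4π × 0.0133 × 2.74×10⁻⁴ / (4π×10⁻⁷ × 4.712) = 7.73 A.

I ≈ 7.73 A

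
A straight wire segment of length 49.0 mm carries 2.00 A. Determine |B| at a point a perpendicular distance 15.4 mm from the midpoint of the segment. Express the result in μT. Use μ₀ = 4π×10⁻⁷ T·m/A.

For a finite straight segment, B = (μ₀I/4πd)(sinθ₁ + sinθ₂), where θ₁, θ₂ are the angles from the perpendicular to each end.
The perpendicular from the point meets the wire at its midpoint, so each end is L/2 = 0.0245 m away along the wire.
sinθ₁ = 0.0245/√(0.0245²+0.0154²) = 0.8466; sinθ₂ = 0.0245/√(0.0245²+0.0154²) = 0.8466.
B = (4π×10⁻⁷ × 2.00) / (4π × 0.0154) × (0.8466 + 0.8466) = 2.20×10⁻⁵ T.

B ≈ 22.0 μT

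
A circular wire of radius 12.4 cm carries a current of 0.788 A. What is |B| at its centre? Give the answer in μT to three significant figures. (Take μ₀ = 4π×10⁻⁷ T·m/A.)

At the centre of a circular loop the Biot–Savart law gives B = μ₀I/(2R).
B = (4π×10⁻⁷ × 0.788) / (2 × 0.124) = 3.99×10⁻⁶ T.

B ≈ 3.99 μT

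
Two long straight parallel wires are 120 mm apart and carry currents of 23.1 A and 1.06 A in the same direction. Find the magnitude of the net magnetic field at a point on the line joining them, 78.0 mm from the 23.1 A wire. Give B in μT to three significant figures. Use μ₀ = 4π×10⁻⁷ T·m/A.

B ≈ 54.2 μT

Each long wire gives B = μ₀I/(2πd). Distances are d₁ = 0.078 m and d₂ = 0.042 m.
B₁ = 5.92×10⁻⁵ T, B₂ = 5.05×10⁻⁶ T.
Between parallel currents the two contributions point in opposite directions, so they subtract. B = |B₁ − B₂| = |5.92×10⁻⁵ − 5.05×10⁻⁶| = 5.42×10⁻⁵ T.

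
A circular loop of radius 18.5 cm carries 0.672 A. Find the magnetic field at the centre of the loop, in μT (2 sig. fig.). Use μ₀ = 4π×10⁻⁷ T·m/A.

B ≈ 2.3 μT

At the centre of a circular loop the Biot–Savart law gives B = μ₀I/(2R).
B = (4π×10⁻⁷ × 0.672) / (2 × 0.185) = 2.28×10⁻⁶ T.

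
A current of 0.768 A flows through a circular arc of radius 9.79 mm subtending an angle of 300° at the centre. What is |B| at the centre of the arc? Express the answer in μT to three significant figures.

The Biot–Savart field of a circular arc at its centre is B = μ₀Iφ/(4πR), with φ = 5.236 rad.
B = (4π×10⁻⁷ × 0.768 × 5.236) / (4π × 0.00979) = 4.11×10⁻⁵ T.

B ≈ 41.1 μT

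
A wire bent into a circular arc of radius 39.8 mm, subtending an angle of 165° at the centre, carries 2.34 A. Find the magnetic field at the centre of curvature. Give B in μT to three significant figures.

The Biot–Savart field of a circular arc at its centre is B = μ₀Iφ/(4πR), with φ = 2.88 rad.
B = (4π×10⁻⁷ × 2.34 × 2.88) / (4π × 0.0398) = 1.69×10⁻⁵ T.

B ≈ 16.9 μT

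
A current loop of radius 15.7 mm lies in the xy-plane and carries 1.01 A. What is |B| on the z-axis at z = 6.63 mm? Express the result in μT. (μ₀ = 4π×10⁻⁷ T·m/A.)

On the axis of a circular loop, B = μ₀IR² / [2(R²+z²)^(3/2)].
R² + z² = (0.0157)² + (0.00663)² = 0.0002904 m², and (R²+z²)^(3/2) = 4.95×10⁻⁶ m³.
B = (4π×10⁻⁷ × 1.01 × 0.0002465) / (2 × 4.95×10⁻⁶) = 3.16×10⁻⁵ T.

B ≈ 31.6 μT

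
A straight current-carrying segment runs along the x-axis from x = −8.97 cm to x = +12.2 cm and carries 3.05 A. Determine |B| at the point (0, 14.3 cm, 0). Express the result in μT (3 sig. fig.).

B ≈ 2.52 μT

For a finite straight segment, B = (μ₀I/4πd)(sinθ₁ + sinθ₂), where θ₁, θ₂ are the angles from the perpendicular to each end.
The perpendicular distance is d = 0.143 m; the end-offsets along the wire are a = 0.0897 m and b = 0.122 m.
sinθ₁ = 0.0897/√(0.0897²+0.143²) = 0.5314; sinθ₂ = 0.122/√(0.122²+0.143²) = 0.6490.
B = (4π×10⁻⁷ × 3.05) / (4π × 0.143) × (0.5314 + 0.6490) = 2.52×10⁻⁶ T.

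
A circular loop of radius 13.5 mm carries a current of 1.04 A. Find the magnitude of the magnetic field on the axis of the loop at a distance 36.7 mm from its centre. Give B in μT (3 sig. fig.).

On the axis of a circular loop, B = μ₀IR² / [2(R²+z²)^(3/2)].
R² + z² = (0.0135)² + (0.0367)² = 0.001529 m², and (R²+z²)^(3/2) = 5.98×10⁻⁵ m³.
B = (4π×10⁻⁷ × 1.04 × 0.0001822) / (2 × 5.98×10⁻⁵) = 1.99×10⁻⁶ T.

B ≈ 1.99 μT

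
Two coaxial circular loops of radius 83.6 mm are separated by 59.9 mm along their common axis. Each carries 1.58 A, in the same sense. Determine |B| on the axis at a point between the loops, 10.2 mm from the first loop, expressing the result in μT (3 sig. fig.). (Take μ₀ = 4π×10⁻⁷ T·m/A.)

B ≈ 19.2 μT

Each loop contributes B = μ₀IR²/[2(R²+z²)^(3/2)] on the axis, with z measured from that loop.
Loop 1 (z = 0.0102 m): B₁ = 1.16×10⁻⁵ T. Loop 2 (z = 0.0497 m): B₂ = 7.54×10⁻⁶ T.
The fields add: B = B₁ + B₂ = 1.92×10⁻⁵ T.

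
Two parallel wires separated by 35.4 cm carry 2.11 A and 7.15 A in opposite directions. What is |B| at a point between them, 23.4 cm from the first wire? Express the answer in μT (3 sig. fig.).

Each long wire gives B = μ₀I/(2πd). Distances are d₁ = 0.234 m and d₂ = 0.12 m.
B₁ = 1.80×10⁻⁶ T, B₂ = 1.19×10⁻⁵ T.
Between antiparallel currents both contributions point the same way, so they add. B = B₁ + B₂ = 1.80×10⁻⁶ + 1.19×10⁻⁵ = 1.37×10⁻⁵ T.

B ≈ 13.7 μT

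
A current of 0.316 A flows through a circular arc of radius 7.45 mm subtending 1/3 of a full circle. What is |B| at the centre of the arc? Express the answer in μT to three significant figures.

The Biot–Savart field of a circular arc at its centre is B = μ₀Iφ/(4πR), with φ = 2.094 rad.
B = (4π×10⁻⁷ × 0.316 × 2.094) / (4π × 0.00745) = 8.88×10⁻⁶ T.

B ≈ 8.88 μT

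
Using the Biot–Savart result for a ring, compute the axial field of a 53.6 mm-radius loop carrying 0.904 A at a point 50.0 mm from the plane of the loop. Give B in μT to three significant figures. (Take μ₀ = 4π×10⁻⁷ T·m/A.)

B ≈ 4.14 μT

On the axis of a circular loop, B = μ₀IR² / [2(R²+z²)^(3/2)].
R² + z² = (0.0536)² + (0.05)² = 0.005373 m², and (R²+z²)^(3/2) = 3.94×10⁻⁴ m³.
B = (4π×10⁻⁷ × 0.904 × 0.002873) / (2 × 3.94×10⁻⁴) = 4.14×10⁻⁶ T.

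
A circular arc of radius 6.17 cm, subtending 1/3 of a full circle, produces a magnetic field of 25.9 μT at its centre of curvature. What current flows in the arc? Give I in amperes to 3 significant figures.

I ≈ 7.63 A

For a circular arc, B = μ₀Iφ/(4πR) with φ in radians; here φ = 2.094 rad.
So I = 4πRB/(μ₀φ) = 4π × 0.0617 × 2.59×10⁻⁵ / (4π×10⁻⁷ × 2.094) = 7.63 A.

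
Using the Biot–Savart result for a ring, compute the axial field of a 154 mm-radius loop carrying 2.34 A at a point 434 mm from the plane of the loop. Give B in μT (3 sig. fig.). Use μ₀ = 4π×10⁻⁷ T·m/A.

B ≈ 0.357 μT

On the axis of a circular loop, B = μ₀IR² / [2(R²+z²)^(3/2)].
R² + z² = (0.154)² + (0.434)² = 0.2121 m², and (R²+z²)^(3/2) = 9.77×10⁻² m³.
B = (4π×10⁻⁷ × 2.34 × 0.02372) / (2 × 9.77×10⁻²) = 3.57×10⁻⁷ T.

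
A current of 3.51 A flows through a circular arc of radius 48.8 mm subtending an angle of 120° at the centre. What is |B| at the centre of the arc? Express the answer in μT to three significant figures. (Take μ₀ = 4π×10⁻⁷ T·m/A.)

The Biot–Savart field of a circular arc at its centre is B = μ₀Iφ/(4πR), with φ = 2.094 rad.
B = (4π×10⁻⁷ × 3.51 × 2.094) / (4π × 0.0488) = 1.51×10⁻⁵ T.

B ≈ 15.1 μT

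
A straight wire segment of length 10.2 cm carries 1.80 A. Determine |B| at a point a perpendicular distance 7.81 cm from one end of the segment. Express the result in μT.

B ≈ 1.83 μT

For a finite straight segment, B = (μ₀I/4πd)(sinθ₁ + sinθ₂), where θ₁, θ₂ are the angles from the perpendicular to each end.
The perpendicular foot is at one end, so the two end-offsets along the wire are 0 and L = 0.102 m.
sinθ₁ = 0/√(0²+0.0781²) = 0.0000; sinθ₂ = 0.102/√(0.102²+0.0781²) = 0.7940.
B = (4π×10⁻⁷ × 1.80) / (4π × 0.0781) × (0.0000 + 0.7940) = 1.83×10⁻⁶ T.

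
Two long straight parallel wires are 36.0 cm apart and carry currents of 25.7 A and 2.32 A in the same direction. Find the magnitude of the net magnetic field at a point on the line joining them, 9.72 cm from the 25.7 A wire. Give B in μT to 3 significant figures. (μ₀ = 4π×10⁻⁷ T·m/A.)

Each long wire gives B = μ₀I/(2πd). Distances are d₁ = 0.0972 m and d₂ = 0.2628 m.
B₁ = 5.29×10⁻⁵ T, B₂ = 1.77×10⁻⁶ T.
Between parallel currents the two contributions point in opposite directions, so they subtract. B = |B₁ − B₂| = |5.29×10⁻⁵ − 1.77×10⁻⁶| = 5.11×10⁻⁵ T.

B ≈ 51.1 μT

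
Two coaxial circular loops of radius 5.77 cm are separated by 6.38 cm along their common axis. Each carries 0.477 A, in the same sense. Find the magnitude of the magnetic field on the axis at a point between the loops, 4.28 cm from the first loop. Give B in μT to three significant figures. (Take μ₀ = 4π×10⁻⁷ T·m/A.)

B ≈ 7.00 μT

Each loop contributes B = μ₀IR²/[2(R²+z²)^(3/2)] on the axis, with z measured from that loop.
Loop 1 (z = 0.0428 m): B₁ = 2.69×10⁻⁶ T. Loop 2 (z = 0.021 m): B₂ = 4.31×10⁻⁶ T.
The fields add: B = B₁ + B₂ = 7.00×10⁻⁶ T.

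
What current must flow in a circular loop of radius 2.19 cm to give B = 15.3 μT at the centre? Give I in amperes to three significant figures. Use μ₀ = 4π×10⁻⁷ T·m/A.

At the centre of a circular loop B = μ₀I/(2R), so I = 2RB/μ₀.
With R = 0.0219 m, I = 2 × 0.0219 × 1.53×10⁻⁵ / (4π×10⁻⁷) = 0.533 A.

I ≈ 0.533 A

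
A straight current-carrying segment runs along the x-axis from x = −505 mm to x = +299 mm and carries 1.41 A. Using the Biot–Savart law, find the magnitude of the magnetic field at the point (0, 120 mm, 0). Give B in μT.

B ≈ 2.23 μT

For a finite straight segment, B = (μ₀I/4πd)(sinθ₁ + sinθ₂), where θ₁, θ₂ are the angles from the perpendicular to each end.
The perpendicular distance is d = 0.12 m; the end-offsets along the wire are a = 0.505 m and b = 0.299 m.
sinθ₁ = 0.505/√(0.505²+0.12²) = 0.9729; sinθ₂ = 0.299/√(0.299²+0.12²) = 0.9280.
B = (4π×10⁻⁷ × 1.41) / (4π × 0.12) × (0.9729 + 0.9280) = 2.23×10⁻⁶ T.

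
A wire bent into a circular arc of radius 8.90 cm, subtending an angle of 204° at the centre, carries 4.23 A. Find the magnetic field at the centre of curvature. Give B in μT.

The Biot–Savart field of a circular arc at its centre is B = μ₀Iφ/(4πR), with φ = 3.56 rad.
B = (4π×10⁻⁷ × 4.23 × 3.56) / (4π × 0.089) = 1.69×10⁻⁵ T.

B ≈ 16.9 μT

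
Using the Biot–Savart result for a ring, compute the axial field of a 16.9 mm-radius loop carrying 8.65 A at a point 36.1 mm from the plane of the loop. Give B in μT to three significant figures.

On the axis of a circular loop, B = μ₀IR² / [2(R²+z²)^(3/2)].
R² + z² = (0.0169)² + (0.0361)² = 0.001589 m², and (R²+z²)^(3/2) = 6.33×10⁻⁵ m³.
B = (4π×10⁻⁷ × 8.65 × 0.0002856) / (2 × 6.33×10⁻⁵) = 2.45×10⁻⁵ T.

B ≈ 24.5 μT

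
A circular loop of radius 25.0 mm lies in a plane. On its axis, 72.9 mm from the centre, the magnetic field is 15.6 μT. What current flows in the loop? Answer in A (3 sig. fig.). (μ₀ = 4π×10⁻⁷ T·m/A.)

I ≈ 18.2 A

On the axis of a loop, B = μ₀IR²/[2(R²+z²)^(3/2)], so I = 2B(R²+z²)^(3/2)/(μ₀R²).
R² + z² = 0.000625 + 0.005314 = 0.005939 m²; raised to 3/2 gives 4.58×10⁻⁴ m³.
I = 2 × 1.56×10⁻⁵ × 4.58×10⁻⁴ / (1.26×10⁻⁶ × 0.000625) = 18.2 A.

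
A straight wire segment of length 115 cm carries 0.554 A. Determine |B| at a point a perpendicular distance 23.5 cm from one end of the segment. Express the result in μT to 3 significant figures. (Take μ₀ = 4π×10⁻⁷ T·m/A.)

B ≈ 0.231 μT

For a finite straight segment, B = (μ₀I/4πd)(sinθ₁ + sinθ₂), where θ₁, θ₂ are the angles from the perpendicular to each end.
The perpendicular foot is at one end, so the two end-offsets along the wire are 0 and L = 1.15 m.
sinθ₁ = 0/√(0²+0.235²) = 0.0000; sinθ₂ = 1.15/√(1.15²+0.235²) = 0.9798.
B = (4π×10⁻⁷ × 0.554) / (4π × 0.235) × (0.0000 + 0.9798) = 2.31×10⁻⁷ T.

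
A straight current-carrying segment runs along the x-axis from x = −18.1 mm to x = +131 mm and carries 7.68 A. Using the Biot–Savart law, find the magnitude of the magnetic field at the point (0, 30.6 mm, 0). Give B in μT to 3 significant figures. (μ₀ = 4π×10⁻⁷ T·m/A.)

For a finite straight segment, B = (μ₀I/4πd)(sinθ₁ + sinθ₂), where θ₁, θ₂ are the angles from the perpendicular to each end.
The perpendicular distance is d = 0.0306 m; the end-offsets along the wire are a = 0.0181 m and b = 0.131 m.
sinθ₁ = 0.0181/√(0.0181²+0.0306²) = 0.5091; sinθ₂ = 0.131/√(0.131²+0.0306²) = 0.9738.
B = (4π×10⁻⁷ × 7.68) / (4π × 0.0306) × (0.5091 + 0.9738) = 3.72×10⁻⁵ T.

B ≈ 37.2 μT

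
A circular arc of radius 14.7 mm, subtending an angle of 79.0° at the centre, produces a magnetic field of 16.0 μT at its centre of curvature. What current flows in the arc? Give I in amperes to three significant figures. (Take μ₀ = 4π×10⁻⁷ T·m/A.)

I ≈ 1.71 A

For a circular arc, B = μ₀Iφ/(4πR) with φ in radians; here φ = 1.379 rad.
So I = 4πRB/(μ₀φ) = 4π × 0.0147 × 1.60×10⁻⁵ / (4π×10⁻⁷ × 1.379) = 1.71 A.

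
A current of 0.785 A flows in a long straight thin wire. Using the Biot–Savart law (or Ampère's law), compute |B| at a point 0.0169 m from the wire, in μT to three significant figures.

B ≈ 9.29 μT

For an infinitely long straight wire, B = μ₀I/(2πd).
B = (4π×10⁻⁷ × 0.785) / (2π × 0.0169) = 9.29×10⁻⁶ T.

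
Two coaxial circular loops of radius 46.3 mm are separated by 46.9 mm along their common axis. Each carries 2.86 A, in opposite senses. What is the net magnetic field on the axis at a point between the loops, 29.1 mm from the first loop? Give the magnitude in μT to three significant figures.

B ≈ 8.01 μT

Each loop contributes B = μ₀IR²/[2(R²+z²)^(3/2)] on the axis, with z measured from that loop.
Loop 1 (z = 0.0291 m): B₁ = 2.36×10⁻⁵ T. Loop 2 (z = 0.0178 m): B₂ = 3.16×10⁻⁵ T.
The fields oppose: B = |B₁ − B₂| = 8.01×10⁻⁶ T.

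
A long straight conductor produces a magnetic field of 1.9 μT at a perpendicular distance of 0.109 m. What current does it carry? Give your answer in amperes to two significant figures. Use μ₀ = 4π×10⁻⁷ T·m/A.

I ≈ 1.0 A

For a long straight wire B = μ₀I/(2πd), so I = 2πdB/μ₀.
I = 2π × 0.109 × 1.90×10⁻⁶ / (4π×10⁻⁷) = 1.04 A.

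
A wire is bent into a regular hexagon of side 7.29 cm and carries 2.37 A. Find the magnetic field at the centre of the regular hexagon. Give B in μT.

Each side is a finite straight segment at perpendicular distance d = a/(2 tan(π/6)) = 0.06313 m from the centre, with end-angles ±π/6.
One side contributes B₁ = (μ₀I/4πd)·2 sin(π/6) = 3.75×10⁻⁶ T.
All 6 sides add in the same direction: B = 6 × 3.75×10⁻⁶ = 2.25×10⁻⁵ T.

B ≈ 22.5 μT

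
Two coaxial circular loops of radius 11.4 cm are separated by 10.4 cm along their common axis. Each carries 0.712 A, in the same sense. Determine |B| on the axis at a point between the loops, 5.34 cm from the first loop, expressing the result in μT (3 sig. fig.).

B ≈ 5.91 μT

Each loop contributes B = μ₀IR²/[2(R²+z²)^(3/2)] on the axis, with z measured from that loop.
Loop 1 (z = 0.0534 m): B₁ = 2.91×10⁻⁶ T. Loop 2 (z = 0.0506 m): B₂ = 3.00×10⁻⁶ T.
The fields add: B = B₁ + B₂ = 5.91×10⁻⁶ T.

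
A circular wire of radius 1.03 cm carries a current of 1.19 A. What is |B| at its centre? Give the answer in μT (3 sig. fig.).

At the centre of a circular loop the Biot–Savart law gives B = μ₀I/(2R).
B = (4π×10⁻⁷ × 1.19) / (2 × 0.0103) = 7.26×10⁻⁵ T.

B ≈ 72.6 μT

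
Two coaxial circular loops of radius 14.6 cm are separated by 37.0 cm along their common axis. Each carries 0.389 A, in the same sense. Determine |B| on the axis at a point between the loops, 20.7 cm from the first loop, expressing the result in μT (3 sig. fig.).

B ≈ 0.818 μT

Each loop contributes B = μ₀IR²/[2(R²+z²)^(3/2)] on the axis, with z measured from that loop.
Loop 1 (z = 0.207 m): B₁ = 3.21×10⁻⁷ T. Loop 2 (z = 0.163 m): B₂ = 4.97×10⁻⁷ T.
The fields add: B = B₁ + B₂ = 8.18×10⁻⁷ T.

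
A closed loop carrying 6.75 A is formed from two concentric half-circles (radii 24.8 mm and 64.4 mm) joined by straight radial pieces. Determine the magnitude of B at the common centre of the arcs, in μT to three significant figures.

The radial connectors point toward the centre, so dl × r̂ = 0 and they contribute nothing.
Each semicircle gives μ₀I/(4R): inner arc 8.55×10⁻⁵ T, outer arc 3.29×10⁻⁵ T.
The two arcs carry current in opposite angular senses, so their fields oppose: B = |8.55×10⁻⁵ − 3.29×10⁻⁵| = 5.26×10⁻⁵ T.

B ≈ 52.6 μT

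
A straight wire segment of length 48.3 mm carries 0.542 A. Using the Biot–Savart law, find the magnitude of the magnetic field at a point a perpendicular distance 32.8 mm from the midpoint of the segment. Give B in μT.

B ≈ 1.96 μT

For a finite straight segment, B = (μ₀I/4πd)(sinθ₁ + sinθ₂), where θ₁, θ₂ are the angles from the perpendicular to each end.
The perpendicular from the point meets the wire at its midpoint, so each end is L/2 = 0.02415 m away along the wire.
sinθ₁ = 0.02415/√(0.02415²+0.0328²) = 0.5929; sinθ₂ = 0.02415/√(0.02415²+0.0328²) = 0.5929.
B = (4π×10⁻⁷ × 0.542) / (4π × 0.0328) × (0.5929 + 0.5929) = 1.96×10⁻⁶ T.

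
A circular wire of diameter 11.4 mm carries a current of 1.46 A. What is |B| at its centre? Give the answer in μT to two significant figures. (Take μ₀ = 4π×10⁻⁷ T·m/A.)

B ≈ 160 μT

At the centre of a circular loop the Biot–Savart law gives B = μ₀I/(2R) (so R = 0.0057 m).
B = (4π×10⁻⁷ × 1.46) / (2 × 0.0057) = 1.61×10⁻⁴ T.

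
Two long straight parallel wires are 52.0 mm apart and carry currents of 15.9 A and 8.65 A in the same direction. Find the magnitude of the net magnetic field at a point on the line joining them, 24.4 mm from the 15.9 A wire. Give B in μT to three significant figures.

Each long wire gives B = μ₀I/(2πd). Distances are d₁ = 0.0244 m and d₂ = 0.0276 m.
B₁ = 1.30×10⁻⁴ T, B₂ = 6.27×10⁻⁵ T.
Between parallel currents the two contributions point in opposite directions, so they subtract. B = |B₁ − B₂| = |1.30×10⁻⁴ − 6.27×10⁻⁵| = 6.76×10⁻⁵ T.

B ≈ 67.6 μT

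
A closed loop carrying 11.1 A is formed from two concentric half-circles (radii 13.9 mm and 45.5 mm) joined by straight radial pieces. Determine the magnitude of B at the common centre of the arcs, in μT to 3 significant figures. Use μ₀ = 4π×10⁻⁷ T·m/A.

The radial connectors point toward the centre, so dl × r̂ = 0 and they contribute nothing.
Each semicircle gives μ₀I/(4R): inner arc 2.51×10⁻⁴ T, outer arc 7.66×10⁻⁵ T.
The two arcs carry current in opposite angular senses, so their fields oppose: B = |2.51×10⁻⁴ − 7.66×10⁻⁵| = 1.74×10⁻⁴ T.

B ≈ 174 μT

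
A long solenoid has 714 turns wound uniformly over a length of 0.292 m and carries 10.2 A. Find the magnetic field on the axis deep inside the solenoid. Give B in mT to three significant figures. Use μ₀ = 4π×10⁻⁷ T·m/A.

B ≈ 31.3 mT

Inside a long solenoid, B = μ₀nI with n = 2445 turns/m.
B = 4π×10⁻⁷ × 2445 × 10.2 = 3.13×10⁻² T.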